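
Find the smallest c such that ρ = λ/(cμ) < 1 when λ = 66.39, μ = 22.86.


Stability requires cμ > λ ⇔ c > λ/μ.
λ/μ = 66.39/22.86 = 2.9042
Minimum integer c = ⌊2.9042⌋ + 1 = 3
Check: 3·22.86 = 68.58 > 66.39, while 2·22.86 = 45.72 ≤ 66.39

Final: 3 servers


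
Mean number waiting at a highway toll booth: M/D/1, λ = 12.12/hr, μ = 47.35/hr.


ρ = 12.12/47.35 = 0.2560
M/D/1: Lq = ρ²/(2(1−ρ)) = 0.06552/(2·0.7440) = 0.04403

Final: 0.04403


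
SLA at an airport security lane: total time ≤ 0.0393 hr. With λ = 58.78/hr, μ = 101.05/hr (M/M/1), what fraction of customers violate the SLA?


W ~ Exponential(μ−λ) for M/M/1.
μ − λ = 101.05 − 58.78 = 42.2700
P(W > t) = e^{−(μ−λ)t} = e^{−1.6612} = 0.189909

Final: 0.189909


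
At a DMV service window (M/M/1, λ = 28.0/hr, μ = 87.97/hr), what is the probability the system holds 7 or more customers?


ρ = 28.0/87.97 = 0.3183
P(N ≥ n) = ρ^n = 0.3183^7 = 0.0003310

Final: 0.0003310


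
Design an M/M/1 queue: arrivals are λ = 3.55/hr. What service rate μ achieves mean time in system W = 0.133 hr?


W = 1/(μ−λ) ⇒ μ − λ = 1/W = 1/0.133 = 7.5188
μ = λ + 1/W = 3.55 + 7.5188 = 11.0688 per hr

Final: 11.0688 /hr


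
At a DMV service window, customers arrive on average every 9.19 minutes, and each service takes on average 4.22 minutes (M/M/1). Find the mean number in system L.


λ = 60/9.19 = 6.5288 /hr
μ = 60/4.22 = 14.2180 /hr
ρ = λ/μ = 6.5288/14.2180 = 0.4592
L = ρ/(1−ρ) = 0.4592/0.5408 = 0.8491

Final: 0.8491


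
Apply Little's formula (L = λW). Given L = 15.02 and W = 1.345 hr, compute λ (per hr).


λ = L/W = 15.02/1.345 = 11.1673 /hr

Final: 11.1673 /hr


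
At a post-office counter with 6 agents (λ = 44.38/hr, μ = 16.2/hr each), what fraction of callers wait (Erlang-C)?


a = λ/μ = 2.7395; ρ = a/6 = 0.4566
P₀ = 0.063973 (from M/M/c formula)
C(c,a) = [a^c/(c!(1−ρ))]·P₀ = [422.70141/(720·0.5434)]·0.063973
= 1.08036·0.063973 = 0.069114

Final: 0.069114


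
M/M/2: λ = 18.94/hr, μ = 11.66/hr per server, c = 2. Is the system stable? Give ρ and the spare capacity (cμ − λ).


Total capacity cμ = 2·11.66 = 23.32/hr
ρ = λ/(cμ) = 18.94/23.32 = 0.8122
Stable ⇔ ρ < 1: YES
Spare capacity = cμ − λ = 23.32 − 18.94 = 4.38/hr

Final: ρ = 0.8122; stable; margin = 4.38/hr


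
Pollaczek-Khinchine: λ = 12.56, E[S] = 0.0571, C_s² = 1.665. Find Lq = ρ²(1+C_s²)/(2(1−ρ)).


ρ = λ·E[S] = 12.56·0.0571 = 0.7172
Lq = ρ²(1+C_s²)/(2(1−ρ)) = 0.5143·(1+1.665)/(2·0.2828)
= 0.5143·2.6650/0.5656 = 2.42327

Final: 2.42327


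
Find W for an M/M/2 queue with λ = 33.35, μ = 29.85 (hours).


a = 1.1173; ρ = 0.5586; P₀ = 0.283181
Lq = P₀·a^c·ρ/(c!(1−ρ)²) = 0.50681
Wq = Lq/λ = 0.50681/33.35 = 0.01520 hr
W = Wq + 1/μ = 0.01520 + 0.03350 = 0.04870 hr

Final: 0.04870 hr


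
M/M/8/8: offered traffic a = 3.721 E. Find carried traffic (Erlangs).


B(8,3.721) = 0.022384 (Erlang-B)
Carried load = a(1 − B) = 3.721·(1 − 0.022384) = 3.721·0.977616 = 3.6377 E

Final: 3.6377 Erlangs


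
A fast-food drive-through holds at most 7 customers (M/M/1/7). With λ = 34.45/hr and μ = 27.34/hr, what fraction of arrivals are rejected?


ρ = λ/μ = 34.45/27.34 = 1.2601
P_K = (1−ρ)ρ^K/(1−ρ^(K+1)) = (-0.2601·5.043535)/(1 − 6.355149)
= -1.311614/-5.355149 = 0.244926

Final: 0.244926


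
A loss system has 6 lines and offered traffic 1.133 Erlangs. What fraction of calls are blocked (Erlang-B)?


B(c,a) = (a^c/c!) / Σ_{k=0}^{c} a^k/k!
a^6/6! = 0.002938
Σ terms (k=0..6): 1.00000 + 1.13300 + 0.64184 + 0.24240 + 0.06866 + 0.01556 + 0.002938 = 3.104405
B = 0.002938/3.104405 = 0.0009464

Final: 0.0009464


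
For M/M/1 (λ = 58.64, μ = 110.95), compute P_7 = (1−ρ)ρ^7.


ρ = 58.64/110.95 = 0.5285
P_n = (1−ρ)·ρ^n = (1 − 0.5285)·0.5285^7 = 0.4715·0.011520 = 0.005432

Final: 0.005432


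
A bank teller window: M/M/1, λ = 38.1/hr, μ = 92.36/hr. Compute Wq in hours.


ρ = 38.1/92.36 = 0.4125
Wq = ρ/(μ−λ) = 0.4125/(92.36 − 38.1) = 0.4125/54.26 = 0.007603 hr

Final: 0.007603 hr


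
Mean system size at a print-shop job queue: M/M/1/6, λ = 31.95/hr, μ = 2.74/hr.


ρ = 31.95/2.74 = 11.6606
L = ρ[1 − (K+1)ρ^K + Kρ^(K+1)] / [(1−ρ)(1−ρ^(K+1))]
Numerator: 11.6606·(1 − 7·2513748.347141 + 6·29311773.609905) = 1845571976.325106
Denominator: (-10.6606)·(-29311772.609905) = 312480612.385154
L = 1845571976.325106/312480612.385154 = 5.9062

Final: 5.9062


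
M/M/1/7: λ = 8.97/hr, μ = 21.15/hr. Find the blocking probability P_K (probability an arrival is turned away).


ρ = λ/μ = 8.97/21.15 = 0.4241
P_K = (1−ρ)ρ^K/(1−ρ^(K+1)) = (0.5759·0.002468)/(1 − 0.001047)
= 0.001421/0.998953 = 0.001423

Final: 0.001423


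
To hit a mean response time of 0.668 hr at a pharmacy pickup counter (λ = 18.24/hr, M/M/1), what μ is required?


W = 1/(μ−λ) ⇒ μ − λ = 1/W = 1/0.668 = 1.4970
μ = λ + 1/W = 18.24 + 1.4970 = 19.7370 per hr

Final: 19.7370 /hr


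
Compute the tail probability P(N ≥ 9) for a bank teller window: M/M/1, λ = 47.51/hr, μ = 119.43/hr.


ρ = 47.51/119.43 = 0.3978
P(N ≥ n) = ρ^n = 0.3978^9 = 0.0002495

Final: 0.0002495


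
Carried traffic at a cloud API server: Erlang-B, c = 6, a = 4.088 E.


B(6,4.088) = 0.123559 (Erlang-B)
Carried load = a(1 − B) = 4.088·(1 − 0.123559) = 4.088·0.876441 = 3.5829 E

Final: 3.5829 Erlangs


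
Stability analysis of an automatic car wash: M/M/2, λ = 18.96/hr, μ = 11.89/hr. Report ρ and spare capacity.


Total capacity cμ = 2·11.89 = 23.78/hr
ρ = λ/(cμ) = 18.96/23.78 = 0.7973
Stable ⇔ ρ < 1: YES
Spare capacity = cμ − λ = 23.78 − 18.96 = 4.82/hr

Final: ρ = 0.7973; stable; margin = 4.82/hr


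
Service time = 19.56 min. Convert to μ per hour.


μ = 1/(service time) in consistent units.
1 hour = 60 min, so μ = 60/19.56 = 3.0675 per hour

Final: 3.0675 /hr


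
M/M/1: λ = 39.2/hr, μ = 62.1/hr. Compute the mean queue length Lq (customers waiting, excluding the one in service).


ρ = 39.2/62.1 = 0.6312
Lq = ρ²/(1−ρ) = 0.3985/0.3688 = 1.0806

Final: 1.0806


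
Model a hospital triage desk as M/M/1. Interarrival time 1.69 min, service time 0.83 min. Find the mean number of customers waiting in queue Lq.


λ = 60/1.69 = 35.5030 /hr
μ = 60/0.83 = 72.2892 /hr
ρ = λ/μ = 35.5030/72.2892 = 0.4911
Lq = ρ²/(1−ρ) = 0.2412/0.5089 = 0.4740

Final: 0.4740


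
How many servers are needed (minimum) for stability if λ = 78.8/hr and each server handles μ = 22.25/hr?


Stability requires cμ > λ ⇔ c > λ/μ.
λ/μ = 78.8/22.25 = 3.5416
Minimum integer c = ⌊3.5416⌋ + 1 = 4
Check: 4·22.25 = 89.00 > 78.8, while 3·22.25 = 66.75 ≤ 78.8

Final: 4 servers


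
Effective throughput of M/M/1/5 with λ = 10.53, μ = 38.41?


ρ = 0.2741; P_K = (1−ρ)ρ^5/(1−ρ^6) = 0.001124
λ_eff = λ(1 − P_K) = 10.53·(1 − 0.001124) = 10.53·0.998876 = 10.5182 /hr

Final: 10.5182 /hr


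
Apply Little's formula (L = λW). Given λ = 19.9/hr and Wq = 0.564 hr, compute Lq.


Lq = λWq = 19.9·0.564 = 11.2236

Final: 11.2236


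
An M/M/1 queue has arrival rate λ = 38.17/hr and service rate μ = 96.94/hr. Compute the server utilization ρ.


ρ = λ/μ = 38.17/96.94 = 0.3937

Final: 0.3937


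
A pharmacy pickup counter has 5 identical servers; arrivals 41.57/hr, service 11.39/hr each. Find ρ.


ρ = λ/(cμ) = 41.57/(5·11.39) = 41.57/56.95 = 0.7299

Final: 0.7299


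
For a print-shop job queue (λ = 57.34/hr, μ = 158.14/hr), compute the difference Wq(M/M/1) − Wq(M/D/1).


ρ = 57.34/158.14 = 0.3626
Wq(M/M/1) = ρ/(μ−λ) = 0.3626/100.80 = 0.003597 hr
Wq(M/D/1) = ρ/(2(μ−λ)) = 0.001799 hr
Savings = 0.003597 − 0.001799 = 0.001799 hr

Final: 0.001799 hr


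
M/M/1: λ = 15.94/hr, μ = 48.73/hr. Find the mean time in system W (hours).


W = 1/(μ−λ) = 1/(48.73 − 15.94) = 1/32.79 = 0.03050 hr

Final: 0.03050 hr


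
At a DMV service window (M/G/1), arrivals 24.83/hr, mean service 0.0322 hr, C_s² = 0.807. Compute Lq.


ρ = λ·E[S] = 24.83·0.0322 = 0.7995
Lq = ρ²(1+C_s²)/(2(1−ρ)) = 0.6392·(1+0.807)/(2·0.2005)
= 0.6392·1.8070/0.4009 = 2.88095

Final: 2.88095


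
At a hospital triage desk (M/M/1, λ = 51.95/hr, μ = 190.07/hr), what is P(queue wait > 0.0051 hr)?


ρ = 51.95/190.07 = 0.2733
P(Wq > t) = ρ·e^{−(μ−λ)t} = 0.2733·e^{−0.7044}
= 0.2733·0.494399 = 0.135129

Final: 0.135129


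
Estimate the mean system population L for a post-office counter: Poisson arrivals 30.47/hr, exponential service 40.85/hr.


ρ = λ/μ = 30.47/40.85 = 0.7459
L = ρ/(1−ρ) = 0.7459/(1 − 0.7459) = 0.7459/0.2541 = 2.9355

Final: 2.9355


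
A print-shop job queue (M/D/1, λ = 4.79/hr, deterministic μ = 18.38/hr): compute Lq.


ρ = 4.79/18.38 = 0.2606
M/D/1: Lq = ρ²/(2(1−ρ)) = 0.06792/(2·0.7394) = 0.04593

Final: 0.04593


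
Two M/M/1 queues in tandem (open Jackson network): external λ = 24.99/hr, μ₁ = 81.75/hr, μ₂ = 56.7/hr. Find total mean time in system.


Each node sees arrival rate λ = 24.99/hr (tandem ⇒ throughput preserved).
W₁ = 1/(μ₁−λ) = 1/(81.75−24.99) = 0.01762 hr
W₂ = 1/(μ₂−λ) = 1/(56.7−24.99) = 0.03154 hr
W_total = W₁ + W₂ = 0.01762 + 0.03154 = 0.04915 hr

Final: 0.04915 hr


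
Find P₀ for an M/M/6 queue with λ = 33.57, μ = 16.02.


a = λ/μ = 33.57/16.02 = 2.0955; ρ = a/c = 0.3493
Σ_{k=0}^{5} a^k/k! (terms k=0..5) = 1.00000 + 2.09551 + 2.19557 + 1.53361 + 0.80342 + 0.33672 = 7.96483
Tail: a^6/(6!(1−ρ)) = 84.67067/(720·0.6507) = 0.18071
P₀ = 1/(7.96483 + 0.18071) = 1/8.14554 = 0.122767

Final: 0.122767


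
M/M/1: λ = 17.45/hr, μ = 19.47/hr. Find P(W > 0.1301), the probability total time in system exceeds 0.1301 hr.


W ~ Exponential(μ−λ) for M/M/1.
μ − λ = 19.47 − 17.45 = 2.0200
P(W > t) = e^{−(μ−λ)t} = e^{−0.2628} = 0.768894

Final: 0.768894


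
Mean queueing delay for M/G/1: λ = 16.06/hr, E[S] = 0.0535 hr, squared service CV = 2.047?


ρ = λ·E[S] = 16.06·0.0535 = 0.8592
E[S²] = E[S]²(1+C_s²) = 0.0535²·(1+2.047) = 0.008721
Wq = λ·E[S²]/(2(1−ρ)) = 16.06·0.008721/(2·0.1408) = 0.49742 hr

Final: 0.49742 hr


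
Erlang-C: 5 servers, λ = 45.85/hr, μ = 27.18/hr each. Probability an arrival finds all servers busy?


a = λ/μ = 1.6869; ρ = a/5 = 0.3374
P₀ = 0.184537 (from M/M/c formula)
C(c,a) = [a^c/(c!(1−ρ))]·P₀ = [13.65996/(120·0.6626)]·0.184537
= 0.17179·0.184537 = 0.031702

Final: 0.031702


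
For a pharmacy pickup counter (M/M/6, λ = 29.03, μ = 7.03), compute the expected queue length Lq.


a = λ/μ = 4.1294; ρ = a/6 = 0.6882
P₀ = 0.014367
Lq = P₀·a^c·ρ / (c!·(1−ρ)²) = 0.014367·4958.49940·0.6882/(720·0.09719)
= 0.70062

Final: 0.70062


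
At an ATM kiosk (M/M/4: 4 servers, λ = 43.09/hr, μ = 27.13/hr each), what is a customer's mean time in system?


a = 1.5883; ρ = 0.3971; P₀ = 0.201729
Lq = P₀·a^c·ρ/(c!(1−ρ)²) = 0.05842
Wq = Lq/λ = 0.05842/43.09 = 0.001356 hr
W = Wq + 1/μ = 0.001356 + 0.03686 = 0.03822 hr

Final: 0.03822 hr


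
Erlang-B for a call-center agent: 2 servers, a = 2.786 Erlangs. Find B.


B(c,a) = (a^c/c!) / Σ_{k=0}^{c} a^k/k!
a^2/2! = 3.880898
Σ terms (k=0..2): 1.00000 + 2.78600 + 3.88090 = 7.666898
B = 3.880898/7.666898 = 0.506189

Final: 0.506189


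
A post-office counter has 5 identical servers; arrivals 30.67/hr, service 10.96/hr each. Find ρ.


ρ = λ/(cμ) = 30.67/(5·10.96) = 30.67/54.80 = 0.5597

Final: 0.5597


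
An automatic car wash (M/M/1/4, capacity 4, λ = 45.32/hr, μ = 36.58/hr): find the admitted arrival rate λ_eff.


ρ = 1.2389; P_K = (1−ρ)ρ^4/(1−ρ^5) = 0.293347
λ_eff = λ(1 − P_K) = 45.32·(1 − 0.293347) = 45.32·0.706653 = 32.0255 /hr

Final: 32.0255 /hr


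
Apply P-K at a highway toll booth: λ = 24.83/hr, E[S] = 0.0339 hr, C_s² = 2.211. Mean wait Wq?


ρ = λ·E[S] = 24.83·0.0339 = 0.8417
E[S²] = E[S]²(1+C_s²) = 0.0339²·(1+2.211) = 0.003690
Wq = λ·E[S²]/(2(1−ρ)) = 24.83·0.003690/(2·0.1583) = 0.28947 hr

Final: 0.28947 hr


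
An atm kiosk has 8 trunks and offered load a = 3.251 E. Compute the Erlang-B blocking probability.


B(c,a) = (a^c/c!) / Σ_{k=0}^{c} a^k/k!
a^8/8! = 0.309468
Σ terms (k=0..8): 1.00000 + 3.25100 + 5.28450 + 5.72664 + 4.65432 + 3.02624 + 1.63972 + 0.76153 + 0.30947 = 25.653422
B = 0.309468/25.653422 = 0.012063

Final: 0.012063


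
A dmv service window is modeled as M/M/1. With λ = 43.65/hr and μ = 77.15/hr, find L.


ρ = λ/μ = 43.65/77.15 = 0.5658
L = ρ/(1−ρ) = 0.5658/(1 − 0.5658) = 0.5658/0.4342 = 1.3030

Final: 1.3030


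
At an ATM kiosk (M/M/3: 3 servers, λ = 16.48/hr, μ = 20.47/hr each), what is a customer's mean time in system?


a = 0.8051; ρ = 0.2684; P₀ = 0.444834
Lq = P₀·a^c·ρ/(c!(1−ρ)²) = 0.01939
Wq = Lq/λ = 0.01939/16.48 = 0.001177 hr
W = Wq + 1/μ = 0.001177 + 0.04885 = 0.05003 hr

Final: 0.05003 hr


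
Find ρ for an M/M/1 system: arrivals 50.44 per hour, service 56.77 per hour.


ρ = λ/μ = 50.44/56.77 = 0.8885

Final: 0.8885


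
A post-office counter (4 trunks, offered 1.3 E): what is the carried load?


B(4,1.3) = 0.032782 (Erlang-B)
Carried load = a(1 − B) = 1.3·(1 − 0.032782) = 1.3·0.967218 = 1.2574 E

Final: 1.2574 Erlangs


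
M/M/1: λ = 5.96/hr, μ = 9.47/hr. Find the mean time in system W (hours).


W = 1/(μ−λ) = 1/(9.47 − 5.96) = 1/3.51 = 0.2849 hr

Final: 0.2849 hr


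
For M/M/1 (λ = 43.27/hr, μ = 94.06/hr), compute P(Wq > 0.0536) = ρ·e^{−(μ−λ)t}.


ρ = 43.27/94.06 = 0.4600
P(Wq > t) = ρ·e^{−(μ−λ)t} = 0.4600·e^{−2.7223}
= 0.4600·0.065721 = 0.030233

Final: 0.030233


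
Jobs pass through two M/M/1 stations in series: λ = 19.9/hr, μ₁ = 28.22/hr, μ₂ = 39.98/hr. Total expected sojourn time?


Each node sees arrival rate λ = 19.9/hr (tandem ⇒ throughput preserved).
W₁ = 1/(μ₁−λ) = 1/(28.22−19.9) = 0.12019 hr
W₂ = 1/(μ₂−λ) = 1/(39.98−19.9) = 0.04980 hr
W_total = W₁ + W₂ = 0.12019 + 0.04980 = 0.16999 hr

Final: 0.16999 hr


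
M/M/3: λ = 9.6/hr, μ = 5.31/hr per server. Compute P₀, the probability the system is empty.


a = λ/μ = 9.6/5.31 = 1.8079; ρ = a/c = 0.6026
Σ_{k=0}^{2} a^k/k! (terms k=0..2) = 1.00000 + 1.80791 + 1.63427 = 4.44218
Tail: a^3/(3!(1−ρ)) = 5.90922/(6·0.3974) = 2.47851
P₀ = 1/(4.44218 + 2.47851) = 1/6.92069 = 0.144494

Final: 0.144494


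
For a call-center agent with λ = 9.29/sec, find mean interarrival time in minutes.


Mean interarrival time = 1/λ = 1/9.29 second = 0.10764 second
In minutes: 0.10764 × 0.0166667 = 0.001794 min

Final: 0.001794 min


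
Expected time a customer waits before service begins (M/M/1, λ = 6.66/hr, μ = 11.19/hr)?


ρ = 6.66/11.19 = 0.5952
Wq = ρ/(μ−λ) = 0.5952/(11.19 − 6.66) = 0.5952/4.53 = 0.1314 hr

Final: 0.1314 hr


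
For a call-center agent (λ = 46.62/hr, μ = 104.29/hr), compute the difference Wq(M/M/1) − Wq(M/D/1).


ρ = 46.62/104.29 = 0.4470
Wq(M/M/1) = ρ/(μ−λ) = 0.4470/57.67 = 0.007751 hr
Wq(M/D/1) = ρ/(2(μ−λ)) = 0.003876 hr
Savings = 0.007751 − 0.003876 = 0.003876 hr

Final: 0.003876 hr


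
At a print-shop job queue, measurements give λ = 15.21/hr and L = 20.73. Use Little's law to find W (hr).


W = L/λ = 20.73/15.21 = 1.3629 hr

Final: 1.3629 hr


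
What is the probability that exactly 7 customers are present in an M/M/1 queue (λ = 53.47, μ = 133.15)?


ρ = 53.47/133.15 = 0.4016
P_n = (1−ρ)·ρ^n = (1 − 0.4016)·0.4016^7 = 0.5984·0.001684 = 0.001008

Final: 0.001008


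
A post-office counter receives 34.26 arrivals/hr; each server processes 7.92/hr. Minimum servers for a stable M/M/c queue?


Stability requires cμ > λ ⇔ c > λ/μ.
λ/μ = 34.26/7.92 = 4.3258
Minimum integer c = ⌊4.3258⌋ + 1 = 5
Check: 5·7.92 = 39.60 > 34.26, while 4·7.92 = 31.68 ≤ 34.26

Final: 5 servers


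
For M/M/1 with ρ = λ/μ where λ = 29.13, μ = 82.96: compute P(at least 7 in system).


ρ = 29.13/82.96 = 0.3511
P(N ≥ n) = ρ^n = 0.3511^7 = 0.0006581

Final: 0.0006581


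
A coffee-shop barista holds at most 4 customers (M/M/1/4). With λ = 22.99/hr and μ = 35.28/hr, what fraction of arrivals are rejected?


ρ = λ/μ = 22.99/35.28 = 0.6516
P_K = (1−ρ)ρ^K/(1−ρ^(K+1)) = (0.3484·0.180319)/(1 − 0.117504)
= 0.062815/0.882496 = 0.071179

Final: 0.071179


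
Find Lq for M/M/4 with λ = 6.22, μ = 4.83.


a = λ/μ = 1.2878; ρ = a/4 = 0.3219
P₀ = 0.274580
Lq = P₀·a^c·ρ / (c!·(1−ρ)²) = 0.274580·2.75026·0.3219/(24·0.45976)
= 0.02203

Final: 0.02203


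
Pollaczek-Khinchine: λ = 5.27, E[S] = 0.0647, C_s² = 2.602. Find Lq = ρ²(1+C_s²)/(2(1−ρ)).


ρ = λ·E[S] = 5.27·0.0647 = 0.3410
Lq = ρ²(1+C_s²)/(2(1−ρ)) = 0.1163·(1+2.602)/(2·0.6590)
= 0.1163·3.6020/1.3181 = 0.31771

Final: 0.31771


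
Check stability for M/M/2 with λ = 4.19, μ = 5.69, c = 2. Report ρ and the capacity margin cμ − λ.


Total capacity cμ = 2·5.69 = 11.38/hr
ρ = λ/(cμ) = 4.19/11.38 = 0.3682
Stable ⇔ ρ < 1: YES
Spare capacity = cμ − λ = 11.38 − 4.19 = 7.19/hr

Final: ρ = 0.3682; stable; margin = 7.19/hr


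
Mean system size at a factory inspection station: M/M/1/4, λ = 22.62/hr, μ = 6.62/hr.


ρ = 22.62/6.62 = 3.4169
L = ρ[1 − (K+1)ρ^K + Kρ^(K+1)] / [(1−ρ)(1−ρ^(K+1))]
Numerator: 3.4169·(1 − 5·136.313367 + 4·465.771655) = 4040.573652
Denominator: (-2.4169)·(-464.771655) = 1123.315179
L = 4040.573652/1123.315179 = 3.5970

Final: 3.5970


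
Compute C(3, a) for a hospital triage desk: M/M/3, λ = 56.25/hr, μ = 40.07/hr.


a = λ/μ = 1.4038; ρ = a/3 = 0.4679
P₀ = 0.234981 (from M/M/c formula)
C(c,a) = [a^c/(c!(1−ρ))]·P₀ = [2.76637/(6·0.5321)]·0.234981
= 0.86654·0.234981 = 0.203622

Final: 0.203622


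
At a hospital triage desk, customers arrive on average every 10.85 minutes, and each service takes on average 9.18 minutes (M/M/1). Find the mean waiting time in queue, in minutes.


λ = 60/10.85 = 5.5300 /hr
μ = 60/9.18 = 6.5359 /hr
ρ = λ/μ = 5.5300/6.5359 = 0.8461
Wq = ρ/(μ−λ) = 0.8461/(6.5359−5.5300) = 0.84104 hr
In minutes: 0.84104·60 = 50.463 min

Final: 50.463 min


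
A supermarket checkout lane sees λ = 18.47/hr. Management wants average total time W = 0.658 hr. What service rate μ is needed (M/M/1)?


W = 1/(μ−λ) ⇒ μ − λ = 1/W = 1/0.658 = 1.5198
μ = λ + 1/W = 18.47 + 1.5198 = 19.9898 per hr

Final: 19.9898 /hr


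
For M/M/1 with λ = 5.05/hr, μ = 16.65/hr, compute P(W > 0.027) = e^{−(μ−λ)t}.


W ~ Exponential(μ−λ) for M/M/1.
μ − λ = 16.65 − 5.05 = 11.6000
P(W > t) = e^{−(μ−λ)t} = e^{−0.3132} = 0.731104

Final: 0.731104


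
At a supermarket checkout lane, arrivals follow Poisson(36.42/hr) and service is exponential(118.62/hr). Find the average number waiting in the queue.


ρ = 36.42/118.62 = 0.3070
Lq = ρ²/(1−ρ) = 0.09427/0.6930 = 0.1360

Final: 0.1360


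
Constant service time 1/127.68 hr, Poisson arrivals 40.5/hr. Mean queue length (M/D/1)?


ρ = 40.5/127.68 = 0.3172
M/D/1: Lq = ρ²/(2(1−ρ)) = 0.1006/(2·0.6828) = 0.07368

Final: 0.07368


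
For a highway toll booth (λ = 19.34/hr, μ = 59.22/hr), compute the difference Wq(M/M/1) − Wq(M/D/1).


ρ = 19.34/59.22 = 0.3266
Wq(M/M/1) = ρ/(μ−λ) = 0.3266/39.88 = 0.008189 hr
Wq(M/D/1) = ρ/(2(μ−λ)) = 0.004095 hr
Savings = 0.008189 − 0.004095 = 0.004095 hr

Final: 0.004095 hr


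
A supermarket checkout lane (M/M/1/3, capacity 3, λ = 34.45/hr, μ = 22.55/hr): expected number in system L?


ρ = 34.45/22.55 = 1.5277
L = ρ[1 − (K+1)ρ^K + Kρ^(K+1)] / [(1−ρ)(1−ρ^(K+1))]
Numerator: 1.5277·(1 − 4·3.565562 + 3·5.447167) = 4.704224
Denominator: (-0.5277)·(-4.447167) = 2.346842
L = 4.704224/2.346842 = 2.0045

Final: 2.0045


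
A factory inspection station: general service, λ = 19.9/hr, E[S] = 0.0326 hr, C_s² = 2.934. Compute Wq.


ρ = λ·E[S] = 19.9·0.0326 = 0.6487
E[S²] = E[S]²(1+C_s²) = 0.0326²·(1+2.934) = 0.004181
Wq = λ·E[S²]/(2(1−ρ)) = 19.9·0.004181/(2·0.3513) = 0.11843 hr

Final: 0.11843 hr


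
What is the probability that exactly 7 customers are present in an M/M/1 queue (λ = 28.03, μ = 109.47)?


ρ = 28.03/109.47 = 0.2561
P_n = (1−ρ)·ρ^n = (1 − 0.2561)·0.2561^7 = 0.7439·0.00007216 = 0.00005368

Final: 0.00005368


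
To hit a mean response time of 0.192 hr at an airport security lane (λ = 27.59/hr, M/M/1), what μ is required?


W = 1/(μ−λ) ⇒ μ − λ = 1/W = 1/0.192 = 5.2083
μ = λ + 1/W = 27.59 + 5.2083 = 32.7983 per hr

Final: 32.7983 /hr


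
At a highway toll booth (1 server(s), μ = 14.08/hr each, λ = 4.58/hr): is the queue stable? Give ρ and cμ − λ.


Total capacity cμ = 1·14.08 = 14.08/hr
ρ = λ/(cμ) = 4.58/14.08 = 0.3253
Stable ⇔ ρ < 1: YES
Spare capacity = cμ − λ = 14.08 − 4.58 = 9.50/hr

Final: ρ = 0.3253; stable; margin = 9.50/hr


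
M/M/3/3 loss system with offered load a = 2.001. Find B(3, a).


B(c,a) = (a^c/c!) / Σ_{k=0}^{c} a^k/k!
a^3/3! = 1.335334
Σ terms (k=0..3): 1.00000 + 2.00100 + 2.00200 + 1.33533 = 6.338335
B = 1.335334/6.338335 = 0.210676

Final: 0.210676


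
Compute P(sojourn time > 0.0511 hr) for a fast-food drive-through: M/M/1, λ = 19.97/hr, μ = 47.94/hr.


W ~ Exponential(μ−λ) for M/M/1.
μ − λ = 47.94 − 19.97 = 27.9700
P(W > t) = e^{−(μ−λ)t} = e^{−1.4293} = 0.239484

Final: 0.239484


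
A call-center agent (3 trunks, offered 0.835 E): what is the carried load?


B(3,0.835) = 0.042545 (Erlang-B)
Carried load = a(1 − B) = 0.835·(1 − 0.042545) = 0.835·0.957455 = 0.7995 E

Final: 0.7995 Erlangs


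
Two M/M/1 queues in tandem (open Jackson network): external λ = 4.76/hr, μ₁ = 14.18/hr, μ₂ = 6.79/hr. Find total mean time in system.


Each node sees arrival rate λ = 4.76/hr (tandem ⇒ throughput preserved).
W₁ = 1/(μ₁−λ) = 1/(14.18−4.76) = 0.10616 hr
W₂ = 1/(μ₂−λ) = 1/(6.79−4.76) = 0.49261 hr
W_total = W₁ + W₂ = 0.10616 + 0.49261 = 0.59877 hr

Final: 0.59877 hr


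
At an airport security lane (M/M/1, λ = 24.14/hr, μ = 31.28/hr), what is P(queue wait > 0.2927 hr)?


ρ = 24.14/31.28 = 0.7717
P(Wq > t) = ρ·e^{−(μ−λ)t} = 0.7717·e^{−2.0899}
= 0.7717·0.123702 = 0.095466

Final: 0.095466


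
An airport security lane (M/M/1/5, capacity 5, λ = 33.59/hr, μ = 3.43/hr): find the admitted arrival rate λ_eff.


ρ = 9.7930; P_K = (1−ρ)ρ^5/(1−ρ^6) = 0.897887
λ_eff = λ(1 − P_K) = 33.59·(1 − 0.897887) = 33.59·0.102113 = 3.4300 /hr

Final: 3.4300 /hr


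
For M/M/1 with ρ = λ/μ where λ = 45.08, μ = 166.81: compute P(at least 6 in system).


ρ = 45.08/166.81 = 0.2702
P(N ≥ n) = ρ^n = 0.2702^6 = 0.0003896

Final: 0.0003896


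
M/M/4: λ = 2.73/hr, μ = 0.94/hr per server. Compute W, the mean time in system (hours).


a = 2.9043; ρ = 0.7261; P₀ = 0.043430
Lq = P₀·a^c·ρ/(c!(1−ρ)²) = 1.24564
Wq = Lq/λ = 1.24564/2.73 = 0.45628 hr
W = Wq + 1/μ = 0.45628 + 1.06383 = 1.52011 hr

Final: 1.52011 hr


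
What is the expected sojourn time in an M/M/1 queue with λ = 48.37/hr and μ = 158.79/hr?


W = 1/(μ−λ) = 1/(158.79 − 48.37) = 1/110.42 = 0.009056 hr

Final: 0.009056 hr


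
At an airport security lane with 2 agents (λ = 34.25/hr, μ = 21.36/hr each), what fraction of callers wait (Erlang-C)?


a = λ/μ = 1.6035; ρ = a/2 = 0.8017
P₀ = 0.110043 (from M/M/c formula)
C(c,a) = [a^c/(c!(1−ρ))]·P₀ = [2.57110/(2·0.1983)]·0.110043
= 6.48390·0.110043 = 0.713507

Final: 0.713507


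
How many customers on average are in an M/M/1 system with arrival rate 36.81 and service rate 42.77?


ρ = λ/μ = 36.81/42.77 = 0.8606
L = ρ/(1−ρ) = 0.8606/(1 − 0.8606) = 0.8606/0.1394 = 6.1762

Final: 6.1762


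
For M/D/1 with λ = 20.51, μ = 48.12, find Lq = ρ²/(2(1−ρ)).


ρ = 20.51/48.12 = 0.4262
M/D/1: Lq = ρ²/(2(1−ρ)) = 0.1817/(2·0.5738) = 0.15831

Final: 0.15831


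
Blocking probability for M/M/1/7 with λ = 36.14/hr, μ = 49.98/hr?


ρ = λ/μ = 36.14/49.98 = 0.7231
P_K = (1−ρ)ρ^K/(1−ρ^(K+1)) = (0.2769·0.103358)/(1 − 0.074737)
= 0.028621/0.925263 = 0.030933

Final: 0.030933


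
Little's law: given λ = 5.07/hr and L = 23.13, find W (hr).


W = L/λ = 23.13/5.07 = 4.5621 hr

Final: 4.5621 hr


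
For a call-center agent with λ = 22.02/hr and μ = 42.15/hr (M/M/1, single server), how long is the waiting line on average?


ρ = 22.02/42.15 = 0.5224
Lq = ρ²/(1−ρ) = 0.2729/0.4776 = 0.5715

Final: 0.5715


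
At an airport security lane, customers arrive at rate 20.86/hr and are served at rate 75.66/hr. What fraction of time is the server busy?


ρ = λ/μ = 20.86/75.66 = 0.2757

Final: 0.2757


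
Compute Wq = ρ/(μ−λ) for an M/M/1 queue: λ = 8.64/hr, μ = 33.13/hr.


ρ = 8.64/33.13 = 0.2608
Wq = ρ/(μ−λ) = 0.2608/(33.13 − 8.64) = 0.2608/24.49 = 0.01065 hr

Final: 0.01065 hr


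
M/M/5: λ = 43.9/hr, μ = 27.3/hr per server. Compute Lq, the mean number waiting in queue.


a = λ/μ = 1.6081; ρ = a/5 = 0.3216
P₀ = 0.199812
Lq = P₀·a^c·ρ / (c!·(1−ρ)²) = 0.199812·10.75250·0.3216/(120·0.46021)
= 0.01251

Final: 0.01251


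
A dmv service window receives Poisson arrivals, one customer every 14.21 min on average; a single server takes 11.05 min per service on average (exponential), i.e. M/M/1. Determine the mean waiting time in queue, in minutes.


λ = 60/14.21 = 4.2224 /hr
μ = 60/11.05 = 5.4299 /hr
ρ = λ/μ = 4.2224/5.4299 = 0.7776
Wq = ρ/(μ−λ) = 0.7776/(5.4299−4.2224) = 0.64400 hr
In minutes: 0.64400·60 = 38.640 min

Final: 38.640 min


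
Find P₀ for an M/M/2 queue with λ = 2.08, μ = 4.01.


a = λ/μ = 2.08/4.01 = 0.5187; ρ = a/c = 0.2594
Σ_{k=0}^{1} a^k/k! (terms k=0..1) = 1.00000 + 0.51870 = 1.51870
Tail: a^2/(2!(1−ρ)) = 0.26905/(2·0.7406) = 0.18163
P₀ = 1/(1.51870 + 0.18163) = 1/1.70034 = 0.588119

Final: 0.588119


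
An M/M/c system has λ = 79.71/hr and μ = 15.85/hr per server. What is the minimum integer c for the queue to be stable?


Stability requires cμ > λ ⇔ c > λ/μ.
λ/μ = 79.71/15.85 = 5.0290
Minimum integer c = ⌊5.0290⌋ + 1 = 6
Check: 6·15.85 = 95.10 > 79.71, while 5·15.85 = 79.25 ≤ 79.71

Final: 6 servers


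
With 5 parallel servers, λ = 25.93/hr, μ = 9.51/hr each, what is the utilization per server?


ρ = λ/(cμ) = 25.93/(5·9.51) = 25.93/47.55 = 0.5453

Final: 0.5453


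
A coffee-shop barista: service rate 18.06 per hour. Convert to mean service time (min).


Mean service time = 1/μ = 1/18.06 hour = 0.05537 hour
In minutes: 0.05537 × 60 = 3.3223 min

Final: 3.3223 min


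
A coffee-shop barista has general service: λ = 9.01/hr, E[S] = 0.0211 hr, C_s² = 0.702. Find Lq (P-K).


ρ = λ·E[S] = 9.01·0.0211 = 0.1901
Lq = ρ²(1+C_s²)/(2(1−ρ)) = 0.03614·(1+0.702)/(2·0.8099)
= 0.03614·1.7020/1.6198 = 0.03798

Final: 0.03798


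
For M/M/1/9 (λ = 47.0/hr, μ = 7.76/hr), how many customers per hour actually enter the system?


ρ = 6.0567; P_K = (1−ρ)ρ^9/(1−ρ^10) = 0.834894
λ_eff = λ(1 − P_K) = 47.0·(1 − 0.834894) = 47.0·0.165106 = 7.7600 /hr

Final: 7.7600 /hr


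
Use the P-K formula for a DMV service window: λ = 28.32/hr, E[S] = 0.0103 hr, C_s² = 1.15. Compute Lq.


ρ = λ·E[S] = 28.32·0.0103 = 0.2917
Lq = ρ²(1+C_s²)/(2(1−ρ)) = 0.08509·(1+1.15)/(2·0.7083)
= 0.08509·2.1500/1.4166 = 0.12914

Final: 0.12914


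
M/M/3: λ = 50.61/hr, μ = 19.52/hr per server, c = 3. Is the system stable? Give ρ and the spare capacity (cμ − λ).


Total capacity cμ = 3·19.52 = 58.56/hr
ρ = λ/(cμ) = 50.61/58.56 = 0.8642
Stable ⇔ ρ < 1: YES
Spare capacity = cμ − λ = 58.56 − 50.61 = 7.95/hr

Final: ρ = 0.8642; stable; margin = 7.95/hr


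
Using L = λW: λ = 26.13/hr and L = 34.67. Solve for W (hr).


W = L/λ = 34.67/26.13 = 1.3268 hr

Final: 1.3268 hr


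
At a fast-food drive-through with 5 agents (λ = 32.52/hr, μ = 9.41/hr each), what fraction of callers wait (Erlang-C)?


a = λ/μ = 3.4559; ρ = a/5 = 0.6912
P₀ = 0.027358 (from M/M/c formula)
C(c,a) = [a^c/(c!(1−ρ))]·P₀ = [492.95193/(120·0.3088)]·0.027358
= 13.30201·0.027358 = 0.363920

Final: 0.363920


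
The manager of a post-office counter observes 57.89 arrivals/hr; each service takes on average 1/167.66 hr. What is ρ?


ρ = λ/μ = 57.89/167.66 = 0.3453

Final: 0.3453


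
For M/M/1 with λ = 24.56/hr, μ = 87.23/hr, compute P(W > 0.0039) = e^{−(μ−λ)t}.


W ~ Exponential(μ−λ) for M/M/1.
μ − λ = 87.23 − 24.56 = 62.6700
P(W > t) = e^{−(μ−λ)t} = e^{−0.2444} = 0.783164

Final: 0.783164


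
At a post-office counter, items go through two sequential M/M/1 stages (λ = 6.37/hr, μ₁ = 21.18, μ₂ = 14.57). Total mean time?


Each node sees arrival rate λ = 6.37/hr (tandem ⇒ throughput preserved).
W₁ = 1/(μ₁−λ) = 1/(21.18−6.37) = 0.06752 hr
W₂ = 1/(μ₂−λ) = 1/(14.57−6.37) = 0.12195 hr
W_total = W₁ + W₂ = 0.06752 + 0.12195 = 0.18947 hr

Final: 0.18947 hr


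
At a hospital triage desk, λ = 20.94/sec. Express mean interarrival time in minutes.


Mean interarrival time = 1/λ = 1/20.94 second = 0.04776 second
In minutes: 0.04776 × 0.0166667 = 0.0007959 min

Final: 0.0007959 min


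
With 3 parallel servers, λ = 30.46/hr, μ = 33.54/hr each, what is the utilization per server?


ρ = λ/(cμ) = 30.46/(3·33.54) = 30.46/100.62 = 0.3027

Final: 0.3027


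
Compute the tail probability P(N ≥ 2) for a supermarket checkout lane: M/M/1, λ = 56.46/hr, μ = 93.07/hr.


ρ = 56.46/93.07 = 0.6066
P(N ≥ n) = ρ^n = 0.6066^2 = 0.368012

Final: 0.368012


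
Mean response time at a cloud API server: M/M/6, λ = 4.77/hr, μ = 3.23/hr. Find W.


a = 1.4768; ρ = 0.2461; P₀ = 0.228320
Lq = P₀·a^c·ρ/(c!(1−ρ)²) = 0.001425
Wq = Lq/λ = 0.001425/4.77 = 0.0002986 hr
W = Wq + 1/μ = 0.0002986 + 0.30960 = 0.30990 hr

Final: 0.30990 hr


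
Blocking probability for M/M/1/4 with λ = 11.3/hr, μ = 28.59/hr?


ρ = λ/μ = 11.3/28.59 = 0.3952
P_K = (1−ρ)ρ^K/(1−ρ^(K+1)) = (0.6048·0.024404)/(1 − 0.009645)
= 0.014758/0.990355 = 0.014902

Final: 0.014902


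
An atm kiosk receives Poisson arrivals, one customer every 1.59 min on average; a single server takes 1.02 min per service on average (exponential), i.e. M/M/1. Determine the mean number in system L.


λ = 60/1.59 = 37.7358 /hr
μ = 60/1.02 = 58.8235 /hr
ρ = λ/μ = 37.7358/58.8235 = 0.6415
L = ρ/(1−ρ) = 0.6415/0.3585 = 1.7895

Final: 1.7895


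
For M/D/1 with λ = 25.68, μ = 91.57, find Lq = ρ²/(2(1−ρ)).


ρ = 25.68/91.57 = 0.2804
M/D/1: Lq = ρ²/(2(1−ρ)) = 0.07865/(2·0.7196) = 0.05465

Final: 0.05465


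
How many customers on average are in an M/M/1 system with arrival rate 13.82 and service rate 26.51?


ρ = λ/μ = 13.82/26.51 = 0.5213
L = ρ/(1−ρ) = 0.5213/(1 − 0.5213) = 0.5213/0.4787 = 1.0890

Final: 1.0890


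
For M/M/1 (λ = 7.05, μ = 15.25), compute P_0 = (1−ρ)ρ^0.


ρ = 7.05/15.25 = 0.4623
P_n = (1−ρ)·ρ^n = (1 − 0.4623)·0.4623^0 = 0.5377·1.000000 = 0.537705

Final: 0.537705


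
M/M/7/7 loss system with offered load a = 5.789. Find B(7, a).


B(c,a) = (a^c/c!) / Σ_{k=0}^{c} a^k/k!
a^7/7! = 43.230903
Σ terms (k=0..7): 1.00000 + 5.78900 + 16.75626 + 32.33400 + 46.79538 + 54.17969 + 52.27437 + 43.23090 = 252.359596
B = 43.230903/252.359596 = 0.171307

Final: 0.171307


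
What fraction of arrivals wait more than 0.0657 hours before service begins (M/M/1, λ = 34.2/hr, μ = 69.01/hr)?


ρ = 34.2/69.01 = 0.4956
P(Wq > t) = ρ·e^{−(μ−λ)t} = 0.4956·e^{−2.2870}
= 0.4956·0.101569 = 0.050336

Final: 0.050336


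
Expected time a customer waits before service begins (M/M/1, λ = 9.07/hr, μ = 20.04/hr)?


ρ = 9.07/20.04 = 0.4526
Wq = ρ/(μ−λ) = 0.4526/(20.04 − 9.07) = 0.4526/10.97 = 0.04126 hr

Final: 0.04126 hr


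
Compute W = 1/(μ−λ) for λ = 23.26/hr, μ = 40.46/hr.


W = 1/(μ−λ) = 1/(40.46 − 23.26) = 1/17.20 = 0.05814 hr

Final: 0.05814 hr


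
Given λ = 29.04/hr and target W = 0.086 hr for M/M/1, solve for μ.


W = 1/(μ−λ) ⇒ μ − λ = 1/W = 1/0.086 = 11.6279
μ = λ + 1/W = 29.04 + 11.6279 = 40.6679 per hr

Final: 40.6679 /hr


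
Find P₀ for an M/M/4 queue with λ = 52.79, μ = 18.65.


a = λ/μ = 52.79/18.65 = 2.8306; ρ = a/c = 0.7076
Σ_{k=0}^{3} a^k/k! (terms k=0..3) = 1.00000 + 2.83056 + 4.00604 + 3.77979 = 11.61639
Tail: a^4/(4!(1−ρ)) = 64.19354/(24·0.2924) = 9.14878
P₀ = 1/(11.61639 + 9.14878) = 1/20.76517 = 0.048158

Final: 0.048158


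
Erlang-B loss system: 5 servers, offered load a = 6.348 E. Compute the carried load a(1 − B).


B(5,6.348) = 0.384016 (Erlang-B)
Carried load = a(1 − B) = 6.348·(1 − 0.384016) = 6.348·0.615984 = 3.9103 E

Final: 3.9103 Erlangs


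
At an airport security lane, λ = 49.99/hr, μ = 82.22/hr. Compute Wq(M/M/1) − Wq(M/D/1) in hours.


ρ = 49.99/82.22 = 0.6080
Wq(M/M/1) = ρ/(μ−λ) = 0.6080/32.23 = 0.01886 hr
Wq(M/D/1) = ρ/(2(μ−λ)) = 0.009432 hr
Savings = 0.01886 − 0.009432 = 0.009432 hr

Final: 0.009432 hr


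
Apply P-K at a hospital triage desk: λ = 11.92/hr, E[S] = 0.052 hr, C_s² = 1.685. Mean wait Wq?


ρ = λ·E[S] = 11.92·0.052 = 0.6198
E[S²] = E[S]²(1+C_s²) = 0.052²·(1+1.685) = 0.007260
Wq = λ·E[S²]/(2(1−ρ)) = 11.92·0.007260/(2·0.3802) = 0.11382 hr

Final: 0.11382 hr


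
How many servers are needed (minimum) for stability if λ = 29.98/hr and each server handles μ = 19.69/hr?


Stability requires cμ > λ ⇔ c > λ/μ.
λ/μ = 29.98/19.69 = 1.5226
Minimum integer c = ⌊1.5226⌋ + 1 = 2
Check: 2·19.69 = 39.38 > 29.98, while 1·19.69 = 19.69 ≤ 29.98

Final: 2 servers


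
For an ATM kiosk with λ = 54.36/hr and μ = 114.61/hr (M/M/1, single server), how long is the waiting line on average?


ρ = 54.36/114.61 = 0.4743
Lq = ρ²/(1−ρ) = 0.2250/0.5257 = 0.4279

Final: 0.4279


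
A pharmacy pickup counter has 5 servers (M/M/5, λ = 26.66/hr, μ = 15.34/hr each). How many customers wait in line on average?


a = λ/μ = 1.7379; ρ = a/5 = 0.3476
P₀ = 0.175263
Lq = P₀·a^c·ρ / (c!·(1−ρ)²) = 0.175263·15.85528·0.3476/(120·0.42564)
= 0.01891

Final: 0.01891


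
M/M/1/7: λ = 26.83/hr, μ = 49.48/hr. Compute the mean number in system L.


ρ = 26.83/49.48 = 0.5422
L = ρ[1 − (K+1)ρ^K + Kρ^(K+1)] / [(1−ρ)(1−ρ^(K+1))]
Numerator: 0.5422·(1 − 8·0.013783 + 7·0.007474) = 0.510818
Denominator: (0.4578)·(0.992526) = 0.454340
L = 0.510818/0.454340 = 1.1243

Final: 1.1243


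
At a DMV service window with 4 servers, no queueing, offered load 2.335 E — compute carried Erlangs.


B(4,2.335) = 0.131466 (Erlang-B)
Carried load = a(1 − B) = 2.335·(1 − 0.131466) = 2.335·0.868534 = 2.0280 E

Final: 2.0280 Erlangs


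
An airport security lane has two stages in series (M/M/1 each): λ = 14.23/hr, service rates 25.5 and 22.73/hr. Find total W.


Each node sees arrival rate λ = 14.23/hr (tandem ⇒ throughput preserved).
W₁ = 1/(μ₁−λ) = 1/(25.5−14.23) = 0.08873 hr
W₂ = 1/(μ₂−λ) = 1/(22.73−14.23) = 0.11765 hr
W_total = W₁ + W₂ = 0.08873 + 0.11765 = 0.20638 hr

Final: 0.20638 hr


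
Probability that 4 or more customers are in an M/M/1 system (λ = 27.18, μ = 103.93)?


ρ = 27.18/103.93 = 0.2615
P(N ≥ n) = ρ^n = 0.2615^4 = 0.004678

Final: 0.004678


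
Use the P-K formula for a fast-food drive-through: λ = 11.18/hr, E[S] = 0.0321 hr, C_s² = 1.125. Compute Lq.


ρ = λ·E[S] = 11.18·0.0321 = 0.3589
Lq = ρ²(1+C_s²)/(2(1−ρ)) = 0.1288·(1+1.125)/(2·0.6411)
= 0.1288·2.1250/1.2822 = 0.21344

Final: 0.21344


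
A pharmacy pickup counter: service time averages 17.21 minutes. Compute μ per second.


μ = 1/(service time) in consistent units.
1 second = 0.0166667 min, so μ = 0.0166667/17.21 = 0.0009684 per second

Final: 0.0009684 /sec


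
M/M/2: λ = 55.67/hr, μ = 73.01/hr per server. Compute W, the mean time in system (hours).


a = 0.7625; ρ = 0.3812; P₀ = 0.447965
Lq = P₀·a^c·ρ/(c!(1−ρ)²) = 0.12968
Wq = Lq/λ = 0.12968/55.67 = 0.002329 hr
W = Wq + 1/μ = 0.002329 + 0.01370 = 0.01603 hr

Final: 0.01603 hr


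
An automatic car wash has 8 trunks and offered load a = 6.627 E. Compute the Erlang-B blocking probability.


B(c,a) = (a^c/c!) / Σ_{k=0}^{c} a^k/k!
a^8/8! = 92.260380
Σ terms (k=0..8): 1.00000 + 6.62700 + 21.95856 + 48.50647 + 80.36309 + 106.51324 + 117.64388 + 111.37514 + 92.26038 = 586.247765
B = 92.260380/586.247765 = 0.157374

Final: 0.157374


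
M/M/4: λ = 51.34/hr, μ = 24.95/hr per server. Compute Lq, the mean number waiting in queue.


a = λ/μ = 2.0577; ρ = a/4 = 0.5144
P₀ = 0.122468
Lq = P₀·a^c·ρ / (c!·(1−ρ)²) = 0.122468·17.92839·0.5144/(24·0.23578)
= 0.19961

Final: 0.19961


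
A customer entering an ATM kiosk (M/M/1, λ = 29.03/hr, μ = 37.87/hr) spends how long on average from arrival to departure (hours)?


W = 1/(μ−λ) = 1/(37.87 − 29.03) = 1/8.84 = 0.1131 hr

Final: 0.1131 hr


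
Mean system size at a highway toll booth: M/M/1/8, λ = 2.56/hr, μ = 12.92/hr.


ρ = 2.56/12.92 = 0.1981
L = ρ[1 − (K+1)ρ^K + Kρ^(K+1)] / [(1−ρ)(1−ρ^(K+1))]
Numerator: 0.1981·(1 − 9·0.000002376 + 8·0.0000004708) = 0.198139
Denominator: (0.8019)·(1.000000) = 0.801857
L = 0.198139/0.801857 = 0.2471

Final: 0.2471


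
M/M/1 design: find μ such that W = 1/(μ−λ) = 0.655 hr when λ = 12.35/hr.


W = 1/(μ−λ) ⇒ μ − λ = 1/W = 1/0.655 = 1.5267
μ = λ + 1/W = 12.35 + 1.5267 = 13.8767 per hr

Final: 13.8767 /hr


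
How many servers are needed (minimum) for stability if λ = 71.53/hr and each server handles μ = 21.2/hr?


Stability requires cμ > λ ⇔ c > λ/μ.
λ/μ = 71.53/21.2 = 3.3741
Minimum integer c = ⌊3.3741⌋ + 1 = 4
Check: 4·21.2 = 84.80 > 71.53, while 3·21.2 = 63.60 ≤ 71.53

Final: 4 servers


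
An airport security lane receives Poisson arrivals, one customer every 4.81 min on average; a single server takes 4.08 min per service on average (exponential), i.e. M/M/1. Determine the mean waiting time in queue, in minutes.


λ = 60/4.81 = 12.4740 /hr
μ = 60/4.08 = 14.7059 /hr
ρ = λ/μ = 12.4740/14.7059 = 0.8482
Wq = ρ/(μ−λ) = 0.8482/(14.7059−12.4740) = 0.38005 hr
In minutes: 0.38005·60 = 22.803 min

Final: 22.803 min


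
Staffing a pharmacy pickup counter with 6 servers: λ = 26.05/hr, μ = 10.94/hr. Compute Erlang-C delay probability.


a = λ/μ = 2.3812; ρ = a/6 = 0.3969
P₀ = 0.092051 (from M/M/c formula)
C(c,a) = [a^c/(c!(1−ρ))]·P₀ = [182.28143/(720·0.6031)]·0.092051
= 0.41975·0.092051 = 0.038639

Final: 0.038639


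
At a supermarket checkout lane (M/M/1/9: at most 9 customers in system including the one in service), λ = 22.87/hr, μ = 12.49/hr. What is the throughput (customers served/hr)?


ρ = 1.8311; P_K = (1−ρ)ρ^9/(1−ρ^10) = 0.454943
λ_eff = λ(1 − P_K) = 22.87·(1 − 0.454943) = 22.87·0.545057 = 12.4654 /hr

Final: 12.4654 /hr


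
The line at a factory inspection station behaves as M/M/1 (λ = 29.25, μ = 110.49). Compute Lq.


ρ = 29.25/110.49 = 0.2647
Lq = ρ²/(1−ρ) = 0.07008/0.7353 = 0.09531

Final: 0.09531


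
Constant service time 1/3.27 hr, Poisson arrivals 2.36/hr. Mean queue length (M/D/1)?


ρ = 2.36/3.27 = 0.7217
M/D/1: Lq = ρ²/(2(1−ρ)) = 0.5209/(2·0.2783) = 0.93585

Final: 0.93585
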